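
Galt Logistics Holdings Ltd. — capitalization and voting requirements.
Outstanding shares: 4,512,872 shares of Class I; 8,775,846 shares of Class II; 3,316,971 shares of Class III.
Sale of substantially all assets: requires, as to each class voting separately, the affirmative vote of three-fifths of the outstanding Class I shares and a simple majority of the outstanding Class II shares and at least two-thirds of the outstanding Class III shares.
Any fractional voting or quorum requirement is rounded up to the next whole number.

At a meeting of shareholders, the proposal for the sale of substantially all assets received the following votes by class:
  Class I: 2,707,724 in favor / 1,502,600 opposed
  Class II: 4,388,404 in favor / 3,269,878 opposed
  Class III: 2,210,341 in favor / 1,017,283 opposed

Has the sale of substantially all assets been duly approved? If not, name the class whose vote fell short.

Class I: 3/5 of 4512872 = 2707723.20, rounded up to 2707724; 2,707,724 required, 2,707,724 in favor — approved.
Class II: a majority of 8775846 is 4387924; 4,387,924 required, 4,388,404 in favor — approved.
Class III: 2/3 of 3316971 = 2211314; 2,211,314 required, 2,210,341 in favor — not approved.

Not approved — the Class III shares did not give the required vote.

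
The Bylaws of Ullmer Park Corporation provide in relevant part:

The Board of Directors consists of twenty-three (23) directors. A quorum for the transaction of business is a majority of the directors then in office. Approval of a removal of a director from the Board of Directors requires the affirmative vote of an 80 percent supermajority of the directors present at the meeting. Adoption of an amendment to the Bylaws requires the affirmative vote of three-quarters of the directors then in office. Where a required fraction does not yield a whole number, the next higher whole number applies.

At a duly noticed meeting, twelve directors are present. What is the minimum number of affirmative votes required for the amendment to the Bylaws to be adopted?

18

The amendment to the Bylaws requires three-fourths of the directors then in office (23).
3/4 of 23 = 17.25, rounded up to 18.
(Only 12 can vote, so the amendment to the Bylaws cannot pass at this meeting, but the required vote is still 18.)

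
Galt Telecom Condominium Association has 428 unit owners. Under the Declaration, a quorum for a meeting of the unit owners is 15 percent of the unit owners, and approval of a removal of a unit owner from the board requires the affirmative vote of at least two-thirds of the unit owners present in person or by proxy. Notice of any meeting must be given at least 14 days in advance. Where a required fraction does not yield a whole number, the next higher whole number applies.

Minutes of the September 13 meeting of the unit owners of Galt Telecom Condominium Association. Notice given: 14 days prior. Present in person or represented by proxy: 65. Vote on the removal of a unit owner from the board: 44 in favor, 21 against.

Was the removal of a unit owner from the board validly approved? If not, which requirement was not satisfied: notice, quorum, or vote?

Valid — all requirements satisfied.

Notice: 14 days given; 14 required. Satisfied.
Quorum: 15% of 428 = 64.20, rounded up to 65; 65 present. Satisfied.
Vote: requires two-thirds of those present (65); 2/3 of 65 = 43.33, rounded up to 44, so 44 needed; 44 in favor. Satisfied.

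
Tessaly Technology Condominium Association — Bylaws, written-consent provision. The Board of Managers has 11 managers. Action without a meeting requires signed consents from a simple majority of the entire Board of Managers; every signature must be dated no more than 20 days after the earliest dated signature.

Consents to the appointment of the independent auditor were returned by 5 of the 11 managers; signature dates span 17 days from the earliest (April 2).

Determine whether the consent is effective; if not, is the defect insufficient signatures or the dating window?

Signatures required: a simple majority of 11 — a majority of 11 is 6, so 6 needed; 5 signed. Insufficient.
Dating window: the latest signature is 17 days after the earliest; the limit is 20 days. Within the window.

Not effective — insufficient signatures.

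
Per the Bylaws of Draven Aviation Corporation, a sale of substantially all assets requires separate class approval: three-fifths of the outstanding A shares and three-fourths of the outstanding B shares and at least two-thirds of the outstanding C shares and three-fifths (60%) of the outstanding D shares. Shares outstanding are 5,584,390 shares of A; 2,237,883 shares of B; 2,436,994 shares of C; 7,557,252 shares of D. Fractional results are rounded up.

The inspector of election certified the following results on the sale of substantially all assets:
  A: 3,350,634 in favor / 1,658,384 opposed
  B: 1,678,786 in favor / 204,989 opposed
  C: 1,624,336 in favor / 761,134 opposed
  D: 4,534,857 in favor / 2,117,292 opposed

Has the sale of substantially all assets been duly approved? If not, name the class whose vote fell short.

A: 3/5 of 5584390 = 3350634; 3,350,634 required, 3,350,634 in favor — approved.
B: 3/4 of 2237883 = 1678412.25, rounded up to 1678413; 1,678,413 required, 1,678,786 in favor — approved.
C: 2/3 of 2436994 = 1624662.67, rounded up to 1624663; 1,624,663 required, 1,624,336 in favor — not approved.
D: 3/5 of 7557252 = 4534351.20, rounded up to 4534352; 4,534,352 required, 4,534,857 in favor — approved.

Not approved — the C shares did not give the required vote.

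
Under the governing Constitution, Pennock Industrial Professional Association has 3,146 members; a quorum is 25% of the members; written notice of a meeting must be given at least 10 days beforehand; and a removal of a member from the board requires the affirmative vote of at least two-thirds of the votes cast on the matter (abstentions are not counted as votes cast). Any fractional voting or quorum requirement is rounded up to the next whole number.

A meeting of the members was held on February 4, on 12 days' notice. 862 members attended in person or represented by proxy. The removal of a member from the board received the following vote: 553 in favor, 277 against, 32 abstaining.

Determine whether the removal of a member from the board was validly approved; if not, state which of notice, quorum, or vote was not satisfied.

Notice: 12 days given; 10 required. Satisfied.
Quorum: 25% of 3,146 = 786.50, rounded up to 787; 862 present. Satisfied.
Vote: requires two-thirds of the votes cast (862 − 32 abstaining = 830); 2/3 of 830 = 553.33, rounded up to 554, so 554 needed; 553 in favor. Not satisfied.

Invalid — vote requirement not satisfied.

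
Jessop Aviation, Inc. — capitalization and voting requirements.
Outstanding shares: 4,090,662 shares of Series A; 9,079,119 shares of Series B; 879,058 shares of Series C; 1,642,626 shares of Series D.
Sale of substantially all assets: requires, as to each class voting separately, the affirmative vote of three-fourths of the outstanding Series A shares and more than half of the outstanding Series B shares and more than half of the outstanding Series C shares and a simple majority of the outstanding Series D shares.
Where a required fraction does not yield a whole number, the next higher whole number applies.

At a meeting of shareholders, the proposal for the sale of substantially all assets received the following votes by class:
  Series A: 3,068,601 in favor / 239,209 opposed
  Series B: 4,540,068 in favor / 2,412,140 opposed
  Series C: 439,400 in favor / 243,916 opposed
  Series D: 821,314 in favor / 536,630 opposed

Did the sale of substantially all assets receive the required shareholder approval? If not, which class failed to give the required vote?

Series A: 3/4 of 4090662 = 3067996.50, rounded up to 3067997; 3,067,997 required, 3,068,601 in favor — approved.
Series B: a majority of 9079119 is 4539560; 4,539,560 required, 4,540,068 in favor — approved.
Series C: a majority of 879058 is 439530; 439,530 required, 439,400 in favor — not approved.
Series D: a majority of 1642626 is 821314; 821,314 required, 821,314 in favor — approved.

Not approved — the Series C shares did not give the required vote.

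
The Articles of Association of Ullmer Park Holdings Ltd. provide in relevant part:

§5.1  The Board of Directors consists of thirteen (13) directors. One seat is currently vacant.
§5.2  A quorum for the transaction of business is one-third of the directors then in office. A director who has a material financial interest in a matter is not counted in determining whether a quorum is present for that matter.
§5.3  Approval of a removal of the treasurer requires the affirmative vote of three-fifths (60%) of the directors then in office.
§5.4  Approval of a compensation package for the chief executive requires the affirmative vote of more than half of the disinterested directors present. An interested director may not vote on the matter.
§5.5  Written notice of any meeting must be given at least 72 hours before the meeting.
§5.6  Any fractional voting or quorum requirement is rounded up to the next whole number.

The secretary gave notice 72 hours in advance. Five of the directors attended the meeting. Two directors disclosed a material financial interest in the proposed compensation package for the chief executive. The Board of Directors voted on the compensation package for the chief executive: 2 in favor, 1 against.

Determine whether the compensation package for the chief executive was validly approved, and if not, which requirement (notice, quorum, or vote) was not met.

Invalid — quorum requirement not satisfied.

Notice: 72 hours given; 72 required (72 ≥ 72). Satisfied.
Quorum: 5 present, but the 2 interested directors do not count, leaving 3. Quorum is 4. Not satisfied.
Vote: the compensation package for the chief executive requires a majority of the disinterested directors present (5 − 2 = 3). A majority of 3 is 2, so 2 affirmative votes are needed; 2 voted in favor. Satisfied. (Moot — without a quorum no business can be validly transacted.)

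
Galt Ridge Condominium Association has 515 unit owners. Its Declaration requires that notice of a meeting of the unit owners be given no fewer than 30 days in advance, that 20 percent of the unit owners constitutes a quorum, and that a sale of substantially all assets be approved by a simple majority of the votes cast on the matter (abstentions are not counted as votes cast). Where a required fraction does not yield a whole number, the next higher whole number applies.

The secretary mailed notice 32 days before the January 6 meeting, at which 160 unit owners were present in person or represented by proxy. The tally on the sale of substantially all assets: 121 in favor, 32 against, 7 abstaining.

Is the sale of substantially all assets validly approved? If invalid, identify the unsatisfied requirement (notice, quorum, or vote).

Notice: 32 days given; 30 required. Satisfied.
Quorum: 20% of 515 = 103; 160 present. Satisfied.
Vote: requires a majority of the votes cast (160 − 7 abstaining = 153); a majority of 153 is 77, so 77 needed; 121 in favor. Satisfied.

Valid — all requirements satisfied.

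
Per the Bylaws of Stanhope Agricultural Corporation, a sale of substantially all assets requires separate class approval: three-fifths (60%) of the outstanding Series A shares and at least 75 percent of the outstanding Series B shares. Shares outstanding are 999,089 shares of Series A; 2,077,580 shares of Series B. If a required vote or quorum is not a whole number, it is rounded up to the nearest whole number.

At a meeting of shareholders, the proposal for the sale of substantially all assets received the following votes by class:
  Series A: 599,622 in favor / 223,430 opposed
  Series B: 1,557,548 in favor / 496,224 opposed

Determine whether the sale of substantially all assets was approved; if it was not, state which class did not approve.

Series A: 3/5 of 999089 = 599453.40, rounded up to 599454; 599,454 required, 599,622 in favor — approved.
Series B: 3/4 of 2077580 = 1558185; 1,558,185 required, 1,557,548 in favor — not approved.

Not approved — the Series B shares did not give the required vote.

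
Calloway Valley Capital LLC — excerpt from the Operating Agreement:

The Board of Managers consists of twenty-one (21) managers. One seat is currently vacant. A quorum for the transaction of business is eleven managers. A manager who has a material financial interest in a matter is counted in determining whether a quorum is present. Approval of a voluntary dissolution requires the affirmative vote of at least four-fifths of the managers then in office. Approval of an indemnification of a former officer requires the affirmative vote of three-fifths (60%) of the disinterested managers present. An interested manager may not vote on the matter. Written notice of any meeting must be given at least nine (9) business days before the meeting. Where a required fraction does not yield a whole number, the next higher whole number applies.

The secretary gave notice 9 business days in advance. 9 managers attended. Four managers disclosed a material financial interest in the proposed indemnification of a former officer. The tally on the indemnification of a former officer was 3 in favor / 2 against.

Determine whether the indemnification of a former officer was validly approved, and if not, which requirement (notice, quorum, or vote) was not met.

Notice: 9 business days given; 9 required (9 ≥ 9). Satisfied.
Quorum: 9 present (interested managers count toward quorum); quorum is 11. Not satisfied.
Vote: the indemnification of a former officer requires three-fifths of the disinterested managers present (9 − 4 = 5). 3/5 of 5 = 3, so 3 affirmative votes are needed; 3 voted in favor. Satisfied. (Moot — without a quorum no business can be validly transacted.)

Invalid — quorum requirement not satisfied.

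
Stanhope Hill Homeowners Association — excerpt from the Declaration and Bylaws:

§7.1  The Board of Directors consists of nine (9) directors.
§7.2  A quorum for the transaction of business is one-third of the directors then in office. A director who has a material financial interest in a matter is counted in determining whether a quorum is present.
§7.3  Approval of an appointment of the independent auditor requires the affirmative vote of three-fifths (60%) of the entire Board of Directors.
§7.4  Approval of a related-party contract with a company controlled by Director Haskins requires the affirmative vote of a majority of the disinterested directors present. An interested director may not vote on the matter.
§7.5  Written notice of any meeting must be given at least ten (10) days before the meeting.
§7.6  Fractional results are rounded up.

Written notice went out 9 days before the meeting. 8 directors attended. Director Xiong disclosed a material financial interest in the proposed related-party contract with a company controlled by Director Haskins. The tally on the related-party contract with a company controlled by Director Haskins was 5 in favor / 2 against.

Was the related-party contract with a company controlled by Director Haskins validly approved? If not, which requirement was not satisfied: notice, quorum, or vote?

Notice: 9 days given; 10 required (9 < 10). Not satisfied.
Quorum: 8 present (interested directors count toward quorum); quorum is 3. Satisfied.
Vote: the related-party contract with a company controlled by Director Haskins requires a majority of the disinterested directors present (8 − 1 = 7). A majority of 7 is 4, so 4 affirmative votes are needed; 5 voted in favor. Satisfied.

Invalid — notice requirement not satisfied.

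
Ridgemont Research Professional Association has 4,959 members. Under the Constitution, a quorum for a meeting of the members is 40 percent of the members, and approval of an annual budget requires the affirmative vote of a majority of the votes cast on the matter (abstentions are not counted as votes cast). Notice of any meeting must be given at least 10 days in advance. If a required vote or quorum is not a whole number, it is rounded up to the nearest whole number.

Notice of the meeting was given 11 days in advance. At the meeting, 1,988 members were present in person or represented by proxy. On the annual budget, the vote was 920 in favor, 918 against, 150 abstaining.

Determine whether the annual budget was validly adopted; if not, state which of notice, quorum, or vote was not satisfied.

Valid — all requirements satisfied.

Notice: 11 days given; 10 required. Satisfied.
Quorum: 40% of 4,959 = 1,983.60, rounded up to 1,984; 1,988 present. Satisfied.
Vote: requires a majority of the votes cast (1,988 − 150 abstaining = 1,838); a majority of 1838 is 920, so 920 needed; 920 in favor. Satisfied.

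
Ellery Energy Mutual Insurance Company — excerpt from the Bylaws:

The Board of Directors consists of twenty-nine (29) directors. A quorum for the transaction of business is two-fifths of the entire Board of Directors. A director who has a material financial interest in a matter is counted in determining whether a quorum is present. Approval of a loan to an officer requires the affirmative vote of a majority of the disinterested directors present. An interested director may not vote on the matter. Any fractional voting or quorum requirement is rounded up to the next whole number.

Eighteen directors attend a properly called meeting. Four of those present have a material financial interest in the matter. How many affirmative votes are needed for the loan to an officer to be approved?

The loan to an officer requires a majority of the disinterested directors present (18 − 4 = 14).
A majority of 14 is 8.

8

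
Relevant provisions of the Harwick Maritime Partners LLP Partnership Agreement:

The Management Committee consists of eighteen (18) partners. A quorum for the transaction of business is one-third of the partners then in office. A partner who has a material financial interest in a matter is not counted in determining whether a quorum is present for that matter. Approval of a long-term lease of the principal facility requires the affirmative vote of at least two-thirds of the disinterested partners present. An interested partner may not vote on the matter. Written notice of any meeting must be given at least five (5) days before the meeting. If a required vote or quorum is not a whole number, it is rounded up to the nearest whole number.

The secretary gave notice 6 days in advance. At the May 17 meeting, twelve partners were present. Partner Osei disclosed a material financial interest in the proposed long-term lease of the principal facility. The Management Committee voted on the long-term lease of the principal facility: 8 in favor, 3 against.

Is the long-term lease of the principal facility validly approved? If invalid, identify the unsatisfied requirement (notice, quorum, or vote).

Notice: 6 days given; 5 required (6 ≥ 5). Satisfied.
Quorum: 12 present, but the 1 interested partner does not count, leaving 11. Quorum is 6. Satisfied.
Vote: the long-term lease of the principal facility requires two-thirds of the disinterested partners present (12 − 1 = 11). 2/3 of 11 = 7.33, rounded up to 8, so 8 affirmative votes are needed; 8 voted in favor. Satisfied.

Valid — all requirements satisfied.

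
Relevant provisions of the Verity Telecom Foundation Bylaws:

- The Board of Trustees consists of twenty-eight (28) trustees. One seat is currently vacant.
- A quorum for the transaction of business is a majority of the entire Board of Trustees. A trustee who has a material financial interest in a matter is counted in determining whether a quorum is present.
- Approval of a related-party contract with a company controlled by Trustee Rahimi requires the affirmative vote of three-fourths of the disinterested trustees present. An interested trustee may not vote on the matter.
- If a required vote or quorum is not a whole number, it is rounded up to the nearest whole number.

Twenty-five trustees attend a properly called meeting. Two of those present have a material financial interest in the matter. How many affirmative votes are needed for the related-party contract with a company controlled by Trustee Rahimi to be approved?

The related-party contract with a company controlled by Trustee Rahimi requires three-fourths of the disinterested trustees present (25 − 2 = 23).
3/4 of 23 = 17.25, rounded up to 18.

18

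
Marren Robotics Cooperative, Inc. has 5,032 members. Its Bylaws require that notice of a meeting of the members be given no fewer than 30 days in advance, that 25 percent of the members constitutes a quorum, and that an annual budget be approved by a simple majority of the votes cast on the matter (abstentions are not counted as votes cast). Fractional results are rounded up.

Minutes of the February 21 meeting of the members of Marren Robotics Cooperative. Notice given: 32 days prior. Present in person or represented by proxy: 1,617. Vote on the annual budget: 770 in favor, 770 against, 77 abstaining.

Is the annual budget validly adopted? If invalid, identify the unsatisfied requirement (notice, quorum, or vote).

Invalid — vote requirement not satisfied.

Notice: 32 days given; 30 required. Satisfied.
Quorum: 25% of 5,032 = 1,258; 1,617 present. Satisfied.
Vote: requires a majority of the votes cast (1,617 − 77 abstaining = 1,540); a majority of 1540 is 771, so 771 needed; 770 in favor. Not satisfied.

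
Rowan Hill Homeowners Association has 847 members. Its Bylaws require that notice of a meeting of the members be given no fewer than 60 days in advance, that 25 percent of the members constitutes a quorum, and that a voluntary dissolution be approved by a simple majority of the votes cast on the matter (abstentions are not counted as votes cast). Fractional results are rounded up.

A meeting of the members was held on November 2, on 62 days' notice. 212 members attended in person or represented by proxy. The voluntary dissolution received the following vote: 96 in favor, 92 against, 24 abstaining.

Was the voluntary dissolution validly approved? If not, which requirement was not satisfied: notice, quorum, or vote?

Notice: 62 days given; 60 required. Satisfied.
Quorum: 25% of 847 = 211.75, rounded up to 212; 212 present. Satisfied.
Vote: requires a majority of the votes cast (212 − 24 abstaining = 188); a majority of 188 is 95, so 95 needed; 96 in favor. Satisfied.

Valid — all requirements satisfied.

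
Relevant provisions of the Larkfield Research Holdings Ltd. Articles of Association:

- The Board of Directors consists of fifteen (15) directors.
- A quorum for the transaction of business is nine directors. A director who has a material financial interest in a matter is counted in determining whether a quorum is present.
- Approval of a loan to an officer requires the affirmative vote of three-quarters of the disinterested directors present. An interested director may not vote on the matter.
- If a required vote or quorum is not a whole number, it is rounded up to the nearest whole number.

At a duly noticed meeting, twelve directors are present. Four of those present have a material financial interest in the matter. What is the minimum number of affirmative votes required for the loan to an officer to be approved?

6

The loan to an officer requires three-fourths of the disinterested directors present (12 − 4 = 8).
3/4 of 8 = 6.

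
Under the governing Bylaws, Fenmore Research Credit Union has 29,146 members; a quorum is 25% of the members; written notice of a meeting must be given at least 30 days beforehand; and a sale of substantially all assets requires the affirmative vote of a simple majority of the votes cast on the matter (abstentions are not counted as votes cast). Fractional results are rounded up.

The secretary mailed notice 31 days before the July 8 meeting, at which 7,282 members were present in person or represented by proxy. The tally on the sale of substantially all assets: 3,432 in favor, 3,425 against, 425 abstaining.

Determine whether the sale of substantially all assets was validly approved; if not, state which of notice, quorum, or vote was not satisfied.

Invalid — quorum requirement not satisfied.

Notice: 31 days given; 30 required. Satisfied.
Quorum: 25% of 29,146 = 7,286.50, rounded up to 7,287; 7,282 present. Not satisfied.
Vote: requires a majority of the votes cast (7,282 − 425 abstaining = 6,857); a majority of 6857 is 3429, so 3,429 needed; 3,432 in favor. Satisfied.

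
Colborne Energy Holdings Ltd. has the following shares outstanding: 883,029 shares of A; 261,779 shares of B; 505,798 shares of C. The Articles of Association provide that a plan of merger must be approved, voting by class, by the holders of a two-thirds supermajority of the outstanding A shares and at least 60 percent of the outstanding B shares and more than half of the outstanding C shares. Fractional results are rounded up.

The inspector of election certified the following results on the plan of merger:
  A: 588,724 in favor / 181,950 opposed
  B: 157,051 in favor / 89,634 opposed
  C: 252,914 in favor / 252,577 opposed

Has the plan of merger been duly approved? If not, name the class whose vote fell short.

Not approved — the B shares did not give the required vote.

A: 2/3 of 883029 = 588686; 588,686 required, 588,724 in favor — approved.
B: 3/5 of 261779 = 157067.40, rounded up to 157068; 157,068 required, 157,051 in favor — not approved.
C: a majority of 505798 is 252900; 252,900 required, 252,914 in favor — approved.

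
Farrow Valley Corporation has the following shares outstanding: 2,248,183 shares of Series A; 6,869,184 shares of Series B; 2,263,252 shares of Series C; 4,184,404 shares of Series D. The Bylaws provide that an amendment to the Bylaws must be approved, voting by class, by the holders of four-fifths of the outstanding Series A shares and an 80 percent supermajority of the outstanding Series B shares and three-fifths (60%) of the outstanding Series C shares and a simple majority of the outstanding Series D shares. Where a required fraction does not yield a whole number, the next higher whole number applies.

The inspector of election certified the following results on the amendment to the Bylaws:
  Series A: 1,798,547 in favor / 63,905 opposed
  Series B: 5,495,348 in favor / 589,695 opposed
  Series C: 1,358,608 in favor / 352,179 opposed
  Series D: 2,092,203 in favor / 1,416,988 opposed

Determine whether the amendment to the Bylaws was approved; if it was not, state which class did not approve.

Approved — every class gave the required vote.

Series A: 4/5 of 2248183 = 1798546.40, rounded up to 1798547; 1,798,547 required, 1,798,547 in favor — approved.
Series B: 4/5 of 6869184 = 5495347.20, rounded up to 5495348; 5,495,348 required, 5,495,348 in favor — approved.
Series C: 3/5 of 2263252 = 1357951.20, rounded up to 1357952; 1,357,952 required, 1,358,608 in favor — approved.
Series D: a majority of 4184404 is 2092203; 2,092,203 required, 2,092,203 in favor — approved.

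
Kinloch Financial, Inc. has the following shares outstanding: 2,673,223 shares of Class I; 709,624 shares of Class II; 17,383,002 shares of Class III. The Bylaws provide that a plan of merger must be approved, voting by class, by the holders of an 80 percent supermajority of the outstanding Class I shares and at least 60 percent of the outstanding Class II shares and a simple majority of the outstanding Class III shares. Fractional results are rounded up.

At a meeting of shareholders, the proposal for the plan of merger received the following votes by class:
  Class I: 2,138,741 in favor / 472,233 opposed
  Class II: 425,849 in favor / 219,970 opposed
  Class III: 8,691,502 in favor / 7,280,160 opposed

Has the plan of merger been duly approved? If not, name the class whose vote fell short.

Approved — every class gave the required vote.

Class I: 4/5 of 2673223 = 2138578.40, rounded up to 2138579; 2,138,579 required, 2,138,741 in favor — approved.
Class II: 3/5 of 709624 = 425774.40, rounded up to 425775; 425,775 required, 425,849 in favor — approved.
Class III: a majority of 17383002 is 8691502; 8,691,502 required, 8,691,502 in favor — approved.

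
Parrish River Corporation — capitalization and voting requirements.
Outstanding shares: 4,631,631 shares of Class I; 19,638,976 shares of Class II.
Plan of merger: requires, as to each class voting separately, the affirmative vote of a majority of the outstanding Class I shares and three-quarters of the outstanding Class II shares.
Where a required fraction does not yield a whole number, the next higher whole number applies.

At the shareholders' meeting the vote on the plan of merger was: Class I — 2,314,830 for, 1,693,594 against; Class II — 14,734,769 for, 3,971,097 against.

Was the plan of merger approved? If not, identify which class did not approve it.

Class I: a majority of 4631631 is 2315816; 2,315,816 required, 2,314,830 in favor — not approved.
Class II: 3/4 of 19638976 = 14729232; 14,729,232 required, 14,734,769 in favor — approved.

Not approved — the Class I shares did not give the required vote.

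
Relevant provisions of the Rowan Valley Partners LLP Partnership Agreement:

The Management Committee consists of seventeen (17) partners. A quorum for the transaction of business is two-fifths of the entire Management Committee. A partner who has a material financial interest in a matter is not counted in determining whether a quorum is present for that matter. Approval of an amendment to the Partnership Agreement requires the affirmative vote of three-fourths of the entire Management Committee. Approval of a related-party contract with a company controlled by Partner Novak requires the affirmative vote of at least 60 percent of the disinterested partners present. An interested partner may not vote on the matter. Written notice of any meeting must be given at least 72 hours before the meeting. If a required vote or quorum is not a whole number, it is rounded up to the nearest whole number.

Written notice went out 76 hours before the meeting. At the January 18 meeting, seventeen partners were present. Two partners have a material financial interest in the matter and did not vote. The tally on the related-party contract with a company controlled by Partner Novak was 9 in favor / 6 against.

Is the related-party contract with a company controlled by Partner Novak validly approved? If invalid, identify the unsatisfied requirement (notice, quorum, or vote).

Notice: 76 hours given; 72 required (76 ≥ 72). Satisfied.
Quorum: 17 present, but the 2 interested partners do not count, leaving 15. Quorum is 7. Satisfied.
Vote: the related-party contract with a company controlled by Partner Novak requires three-fifths of the disinterested partners present (17 − 2 = 15). 3/5 of 15 = 9, so 9 affirmative votes are needed; 9 voted in favor. Satisfied.

Valid — all requirements satisfied.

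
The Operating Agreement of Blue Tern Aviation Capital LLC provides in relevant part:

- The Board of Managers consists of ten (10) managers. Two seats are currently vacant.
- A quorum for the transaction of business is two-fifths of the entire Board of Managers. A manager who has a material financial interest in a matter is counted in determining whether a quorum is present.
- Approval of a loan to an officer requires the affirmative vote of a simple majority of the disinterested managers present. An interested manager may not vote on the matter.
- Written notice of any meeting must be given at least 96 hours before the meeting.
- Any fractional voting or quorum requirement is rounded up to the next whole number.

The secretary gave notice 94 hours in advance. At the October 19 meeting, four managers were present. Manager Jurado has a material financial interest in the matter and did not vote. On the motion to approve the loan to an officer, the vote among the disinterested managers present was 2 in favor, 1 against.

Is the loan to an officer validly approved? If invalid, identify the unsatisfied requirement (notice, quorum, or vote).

Invalid — notice requirement not satisfied.

Notice: 94 hours given; 96 required (94 < 96). Not satisfied.
Quorum: 4 present (interested managers count toward quorum); quorum is 4. Satisfied.
Vote: the loan to an officer requires a majority of the disinterested managers present (4 − 1 = 3). A majority of 3 is 2, so 2 affirmative votes are needed; 2 voted in favor. Satisfied.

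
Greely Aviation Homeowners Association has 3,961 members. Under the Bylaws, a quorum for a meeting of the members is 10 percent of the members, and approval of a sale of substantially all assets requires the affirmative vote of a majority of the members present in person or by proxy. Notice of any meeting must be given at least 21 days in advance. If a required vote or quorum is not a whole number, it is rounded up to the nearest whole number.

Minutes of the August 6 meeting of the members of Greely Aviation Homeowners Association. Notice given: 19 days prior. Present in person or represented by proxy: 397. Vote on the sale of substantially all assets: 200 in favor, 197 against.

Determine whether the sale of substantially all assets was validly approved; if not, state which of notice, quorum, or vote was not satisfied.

Invalid — notice requirement not satisfied.

Notice: 19 days given; 21 required. Not satisfied.
Quorum: 10% of 3,961 = 396.10, rounded up to 397; 397 present. Satisfied.
Vote: requires a majority of those present (397); a majority of 397 is 199, so 199 needed; 200 in favor. Satisfied.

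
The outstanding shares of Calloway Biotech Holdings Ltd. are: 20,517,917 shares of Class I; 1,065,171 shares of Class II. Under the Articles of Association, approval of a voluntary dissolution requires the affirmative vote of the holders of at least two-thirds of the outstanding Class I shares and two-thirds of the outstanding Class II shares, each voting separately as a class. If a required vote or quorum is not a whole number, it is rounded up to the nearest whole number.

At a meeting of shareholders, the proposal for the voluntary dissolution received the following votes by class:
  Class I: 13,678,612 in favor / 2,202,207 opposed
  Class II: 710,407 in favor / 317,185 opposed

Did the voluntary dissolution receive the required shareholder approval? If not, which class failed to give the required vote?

Approved — every class gave the required vote.

Class I: 2/3 of 20517917 = 13678611.33, rounded up to 13678612; 13,678,612 required, 13,678,612 in favor — approved.
Class II: 2/3 of 1065171 = 710114; 710,114 required, 710,407 in favor — approved.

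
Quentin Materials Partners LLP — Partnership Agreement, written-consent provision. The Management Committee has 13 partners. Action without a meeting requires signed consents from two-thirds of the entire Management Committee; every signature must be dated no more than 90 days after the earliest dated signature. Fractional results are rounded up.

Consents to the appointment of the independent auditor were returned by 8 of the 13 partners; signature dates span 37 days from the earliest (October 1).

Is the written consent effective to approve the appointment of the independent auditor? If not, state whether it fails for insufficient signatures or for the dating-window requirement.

Signatures required: two-thirds of 13 — 2/3 of 13 = 8.67, rounded up to 9, so 9 needed; 8 signed. Insufficient.
Dating window: the latest signature is 37 days after the earliest; the limit is 90 days. Within the window.

Not effective — insufficient signatures.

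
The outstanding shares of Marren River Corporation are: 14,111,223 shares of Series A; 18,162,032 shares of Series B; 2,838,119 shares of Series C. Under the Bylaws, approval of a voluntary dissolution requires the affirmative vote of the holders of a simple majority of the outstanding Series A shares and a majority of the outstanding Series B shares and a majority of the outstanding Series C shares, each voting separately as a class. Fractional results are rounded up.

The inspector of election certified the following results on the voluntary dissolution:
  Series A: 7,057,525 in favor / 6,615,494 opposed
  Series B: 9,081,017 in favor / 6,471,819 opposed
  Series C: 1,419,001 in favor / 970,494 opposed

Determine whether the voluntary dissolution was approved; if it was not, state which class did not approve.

Not approved — the Series C shares did not give the required vote.

Series A: a majority of 14111223 is 7055612; 7,055,612 required, 7,057,525 in favor — approved.
Series B: a majority of 18162032 is 9081017; 9,081,017 required, 9,081,017 in favor — approved.
Series C: a majority of 2838119 is 1419060; 1,419,060 required, 1,419,001 in favor — not approved.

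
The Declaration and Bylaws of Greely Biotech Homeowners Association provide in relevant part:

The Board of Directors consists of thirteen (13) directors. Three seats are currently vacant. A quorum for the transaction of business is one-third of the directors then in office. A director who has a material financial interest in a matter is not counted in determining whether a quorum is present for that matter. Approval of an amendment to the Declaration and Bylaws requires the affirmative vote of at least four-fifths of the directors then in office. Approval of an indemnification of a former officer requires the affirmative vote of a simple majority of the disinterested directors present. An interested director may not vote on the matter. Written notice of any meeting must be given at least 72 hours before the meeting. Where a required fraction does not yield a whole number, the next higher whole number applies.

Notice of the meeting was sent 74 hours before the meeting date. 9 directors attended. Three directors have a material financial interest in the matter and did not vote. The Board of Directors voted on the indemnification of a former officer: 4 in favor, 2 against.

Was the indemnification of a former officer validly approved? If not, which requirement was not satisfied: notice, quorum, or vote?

Valid — all requirements satisfied.

Notice: 74 hours given; 72 required (74 ≥ 72). Satisfied.
Quorum: 9 present, but the 3 interested directors do not count, leaving 6. Quorum is 4. Satisfied.
Vote: the indemnification of a former officer requires a majority of the disinterested directors present (9 − 3 = 6). A majority of 6 is 4, so 4 affirmative votes are needed; 4 voted in favor. Satisfied.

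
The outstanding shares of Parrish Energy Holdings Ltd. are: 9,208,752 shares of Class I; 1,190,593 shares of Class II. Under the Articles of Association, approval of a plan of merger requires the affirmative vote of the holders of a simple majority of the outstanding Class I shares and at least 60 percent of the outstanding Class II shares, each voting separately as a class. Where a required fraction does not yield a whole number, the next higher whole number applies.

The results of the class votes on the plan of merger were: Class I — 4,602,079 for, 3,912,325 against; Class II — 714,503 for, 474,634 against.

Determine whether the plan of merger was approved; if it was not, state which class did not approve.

Not approved — the Class I shares did not give the required vote.

Class I: a majority of 9208752 is 4604377; 4,604,377 required, 4,602,079 in favor — not approved.
Class II: 3/5 of 1190593 = 714355.80, rounded up to 714356; 714,356 required, 714,503 in favor — approved.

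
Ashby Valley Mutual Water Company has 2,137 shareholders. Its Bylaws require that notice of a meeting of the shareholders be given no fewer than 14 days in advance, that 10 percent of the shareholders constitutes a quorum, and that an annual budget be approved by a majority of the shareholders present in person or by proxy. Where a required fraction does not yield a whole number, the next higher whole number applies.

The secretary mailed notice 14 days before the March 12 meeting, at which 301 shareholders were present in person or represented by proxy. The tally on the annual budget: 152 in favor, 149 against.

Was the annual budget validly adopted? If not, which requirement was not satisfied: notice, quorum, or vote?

Notice: 14 days given; 14 required. Satisfied.
Quorum: 10% of 2,137 = 213.70, rounded up to 214; 301 present. Satisfied.
Vote: requires a majority of those present (301); a majority of 301 is 151, so 151 needed; 152 in favor. Satisfied.

Valid — all requirements satisfied.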